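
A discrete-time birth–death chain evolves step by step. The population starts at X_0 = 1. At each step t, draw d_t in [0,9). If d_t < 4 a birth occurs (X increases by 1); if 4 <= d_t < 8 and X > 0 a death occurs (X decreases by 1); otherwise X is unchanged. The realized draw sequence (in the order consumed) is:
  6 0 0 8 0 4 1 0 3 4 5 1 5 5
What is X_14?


t=0: X=1, d=6 → death, X_1=0
t=1: X=0, d=0 → birth, X_2=1
t=2: X=1, d=0 → birth, X_3=2
t=3: X=2, d=8 → hold, X_4=2
t=4: X=2, d=0 → birth, X_5=3
t=5: X=3, d=4 → death, X_6=2
t=6: X=2, d=1 → birth, X_7=3
t=7: X=3, d=0 → birth, X_8=4
t=8: X=4, d=3 → birth, X_9=5
t=9: X=5, d=4 → death, X_10=4
t=10: X=4, d=5 → death, X_11=3
t=11: X=3, d=1 → birth, X_12=4
t=12: X=4, d=5 → death, X_13=3
t=13: X=3, d=5 → death, X_14=2

2


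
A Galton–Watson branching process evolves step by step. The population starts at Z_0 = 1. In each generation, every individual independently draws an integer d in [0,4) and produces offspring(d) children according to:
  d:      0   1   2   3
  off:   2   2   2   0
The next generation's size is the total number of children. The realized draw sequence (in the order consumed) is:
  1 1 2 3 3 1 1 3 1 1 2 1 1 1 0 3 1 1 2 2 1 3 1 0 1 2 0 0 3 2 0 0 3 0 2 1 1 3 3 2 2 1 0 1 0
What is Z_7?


28

gen 0: Z_0=1, draws=[1], offspring=[2], Z_1=2
gen 1: Z_1=2, draws=[1, 2], offspring=[2, 2], Z_2=4
gen 2: Z_2=4, draws=[3, 3, 1, 1], offspring=[0, 0, 2, 2], Z_3=4
gen 3: Z_3=4, draws=[3, 1, 1, 2], offspring=[0, 2, 2, 2], Z_4=6
gen 4: Z_4=6, draws=[1, 1, 1, 0, 3, 1], offspring=[2, 2, 2, 2, 0, 2], Z_5=10
gen 5: Z_5=10, draws=[1, 2, 2, 1, 3, 1, 0, 1, 2, 0], offspring=[2, 2, 2, 2, 0, 2, 2, 2, 2, 2], Z_6=18
gen 6: Z_6=18, draws=[0, 3, 2, 0, 0, 3, 0, 2, 1, 1, 3, 3, 2, 2, 1, 0, 1, 0], offspring=[2, 0, 2, 2, 2, 0, 2, 2, 2, 2, 0, 0, 2, 2, 2, 2, 2, 2], Z_7=28


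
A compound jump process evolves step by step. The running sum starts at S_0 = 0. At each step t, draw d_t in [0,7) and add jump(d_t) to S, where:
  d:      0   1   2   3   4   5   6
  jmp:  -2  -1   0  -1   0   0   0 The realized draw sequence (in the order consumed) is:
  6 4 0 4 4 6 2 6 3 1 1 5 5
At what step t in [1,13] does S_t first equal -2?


t=0: S=0, d=6, jump=0, S_1=0
t=1: S=0, d=4, jump=0, S_2=0
t=2: S=0, d=0, jump=-2, S_3=-2
t=3: S=-2, d=4, jump=0, S_4=-2
t=4: S=-2, d=4, jump=0, S_5=-2
t=5: S=-2, d=6, jump=0, S_6=-2
t=6: S=-2, d=2, jump=0, S_7=-2
t=7: S=-2, d=6, jump=0, S_8=-2
t=8: S=-2, d=3, jump=-1, S_9=-3
t=9: S=-3, d=1, jump=-1, S_10=-4
t=10: S=-4, d=1, jump=-1, S_11=-5
t=11: S=-5, d=5, jump=0, S_12=-5
t=12: S=-5, d=5, jump=0, S_13=-5

3


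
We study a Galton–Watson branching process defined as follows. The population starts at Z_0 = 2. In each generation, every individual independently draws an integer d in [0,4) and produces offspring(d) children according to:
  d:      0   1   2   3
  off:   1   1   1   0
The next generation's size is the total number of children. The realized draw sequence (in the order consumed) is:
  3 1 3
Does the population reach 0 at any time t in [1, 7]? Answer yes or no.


yes

gen 0: Z_0=2, draws=[3, 1], offspring=[0, 1], Z_1=1
gen 1: Z_1=1, draws=[3], offspring=[0], Z_2=0
gen 2: Z_2=0, draws=[], offspring=[], Z_3=0
gen 3: Z_3=0, draws=[], offspring=[], Z_4=0
gen 4: Z_4=0, draws=[], offspring=[], Z_5=0
gen 5: Z_5=0, draws=[], offspring=[], Z_6=0
gen 6: Z_6=0, draws=[], offspring=[], Z_7=0


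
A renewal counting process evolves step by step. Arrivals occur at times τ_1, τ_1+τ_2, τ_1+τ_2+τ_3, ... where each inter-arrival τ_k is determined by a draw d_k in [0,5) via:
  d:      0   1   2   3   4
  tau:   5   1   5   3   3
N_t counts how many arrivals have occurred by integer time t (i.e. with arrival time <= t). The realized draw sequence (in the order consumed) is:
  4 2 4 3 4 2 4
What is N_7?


draw d_1=4: τ_1=3, arrival time A_1=3
draw d_2=2: τ_2=5, arrival time A_2=8
draw d_3=4: τ_3=3, arrival time A_3=11
draw d_4=3: τ_4=3, arrival time A_4=14
draw d_5=4: τ_5=3, arrival time A_5=17
draw d_6=2: τ_6=5, arrival time A_6=22
draw d_7=4: τ_7=3, arrival time A_7=25
N_t over t=0..7: 0:0 1:0 2:0 3:1 4:1 5:1 6:1 7:1

1


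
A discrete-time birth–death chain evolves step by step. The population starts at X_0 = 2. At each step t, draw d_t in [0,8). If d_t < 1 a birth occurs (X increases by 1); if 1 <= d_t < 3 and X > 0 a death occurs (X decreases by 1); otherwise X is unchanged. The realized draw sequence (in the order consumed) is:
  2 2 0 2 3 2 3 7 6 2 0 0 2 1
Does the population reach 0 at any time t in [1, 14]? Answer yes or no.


yes

t=0: X=2, d=2 → death, X_1=1
t=1: X=1, d=2 → death, X_2=0
t=2: X=0, d=0 → birth, X_3=1
t=3: X=1, d=2 → death, X_4=0
t=4: X=0, d=3 → hold, X_5=0
t=5: X=0, d=2 → hold, X_6=0
t=6: X=0, d=3 → hold, X_7=0
t=7: X=0, d=7 → hold, X_8=0
t=8: X=0, d=6 → hold, X_9=0
t=9: X=0, d=2 → hold, X_10=0
t=10: X=0, d=0 → birth, X_11=1
t=11: X=1, d=0 → birth, X_12=2
t=12: X=2, d=2 → death, X_13=1
t=13: X=1, d=1 → death, X_14=0


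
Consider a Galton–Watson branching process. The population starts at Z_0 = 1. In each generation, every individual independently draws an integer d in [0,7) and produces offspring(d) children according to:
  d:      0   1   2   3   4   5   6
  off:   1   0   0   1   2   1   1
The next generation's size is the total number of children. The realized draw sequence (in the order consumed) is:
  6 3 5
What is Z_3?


gen 0: Z_0=1, draws=[6], offspring=[1], Z_1=1
gen 1: Z_1=1, draws=[3], offspring=[1], Z_2=1
gen 2: Z_2=1, draws=[5], offspring=[1], Z_3=1

1


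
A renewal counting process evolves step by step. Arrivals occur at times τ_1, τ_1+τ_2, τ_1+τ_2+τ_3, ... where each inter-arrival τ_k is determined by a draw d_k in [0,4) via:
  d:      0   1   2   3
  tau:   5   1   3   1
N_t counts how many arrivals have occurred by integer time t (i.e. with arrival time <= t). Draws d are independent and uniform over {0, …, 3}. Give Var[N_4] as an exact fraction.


Inter-arrival values over d=0..3: [5, 1, 3, 1]
Each d has probability 1/4, so the pmf of τ is: f(1) = 1/2, f(3) = 1/4, f(5) = 1/4
Let p_n(j) = P(N_n = j), with p_0 = [1]. Condition on τ_1: p_n(0) = P(τ > n), and for j >= 1, p_n(j) = Σ_{k<=n} f(k)·p_{n−k}(j−1)
p_1 = [1/2, 1/2]  (j = 0..1)
p_2 = [1/2, 1/4, 1/4]  (j = 0..2)
p_3 = [1/4, 1/2, 1/8, 1/8]  (j = 0..3)
p_4 = [1/4, 1/4, 3/8, 1/16, 1/16]  (j = 0..4)
E[N_4] = Σ j·p_4(j) = 23/16;  E[N_4²] = Σ j²·p_4(j) = 53/16
Var[N_4] = 53/16 − (23/16)² = 319/256

319/256


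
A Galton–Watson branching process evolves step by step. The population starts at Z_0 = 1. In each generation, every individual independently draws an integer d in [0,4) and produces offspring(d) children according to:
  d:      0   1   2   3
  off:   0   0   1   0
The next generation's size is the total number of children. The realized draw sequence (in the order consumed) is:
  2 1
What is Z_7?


gen 0: Z_0=1, draws=[2], offspring=[1], Z_1=1
gen 1: Z_1=1, draws=[1], offspring=[0], Z_2=0
gen 2: Z_2=0, draws=[], offspring=[], Z_3=0
gen 3: Z_3=0, draws=[], offspring=[], Z_4=0
gen 4: Z_4=0, draws=[], offspring=[], Z_5=0
gen 5: Z_5=0, draws=[], offspring=[], Z_6=0
gen 6: Z_6=0, draws=[], offspring=[], Z_7=0

0


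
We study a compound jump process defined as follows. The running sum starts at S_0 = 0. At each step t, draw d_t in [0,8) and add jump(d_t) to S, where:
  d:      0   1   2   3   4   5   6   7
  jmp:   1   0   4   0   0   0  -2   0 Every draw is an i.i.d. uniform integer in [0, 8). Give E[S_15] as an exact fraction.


Outcome values over d=0..7: [1, 0, 4, 0, 0, 0, -2, 0]
Σy = 3, Σy² = 21, M = 8
μ = 3/8 = 3/8,  σ² = 21/8 − (3/8)² = 159/64
E[S_15] = 0 + 15·(3/8) = 45/8

45/8


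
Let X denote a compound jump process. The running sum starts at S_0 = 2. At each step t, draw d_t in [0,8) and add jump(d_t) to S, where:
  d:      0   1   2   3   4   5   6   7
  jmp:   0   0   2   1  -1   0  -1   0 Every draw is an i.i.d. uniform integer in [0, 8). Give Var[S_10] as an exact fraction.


275/32

Outcome values over d=0..7: [0, 0, 2, 1, -1, 0, -1, 0]
Σy = 1, Σy² = 7, M = 8
μ = 1/8 = 1/8,  σ² = 7/8 − (1/8)² = 55/64
Independent increments: Var[S_10] = 10·σ² = 10·(55/64) = 275/32


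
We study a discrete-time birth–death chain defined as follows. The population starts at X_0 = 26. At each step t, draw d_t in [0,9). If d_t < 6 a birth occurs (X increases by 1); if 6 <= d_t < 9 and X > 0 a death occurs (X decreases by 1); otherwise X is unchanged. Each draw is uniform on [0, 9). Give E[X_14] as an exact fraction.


92/3

X can drop by at most 1 per step and X_0 = 26 > T = 14, so X_t >= 26 − t >= 12 > 0 for every t <= 14: the floor at 0 (the 'and X > 0' condition) never binds. Hence X_14 = X_0 + Σ_{t<14} Y_t with i.i.d. increments Y_t = y(d_t) ∈ {+1, −1, 0}.
Outcome values over d=0..8: [1, 1, 1, 1, 1, 1, -1, -1, -1]
Σy = 3, Σy² = 9, M = 9
μ = 3/9 = 1/3,  σ² = 9/9 − (1/3)² = 8/9
E[X_14] = 26 + 14·(1/3) = 92/3


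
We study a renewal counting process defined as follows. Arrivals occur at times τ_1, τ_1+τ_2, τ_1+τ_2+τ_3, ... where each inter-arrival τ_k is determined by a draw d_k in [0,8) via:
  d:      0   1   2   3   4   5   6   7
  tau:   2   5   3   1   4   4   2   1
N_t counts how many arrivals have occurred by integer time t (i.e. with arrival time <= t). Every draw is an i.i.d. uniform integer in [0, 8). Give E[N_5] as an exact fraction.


Inter-arrival values over d=0..7: [2, 5, 3, 1, 4, 4, 2, 1]
Each d has probability 1/8, so the pmf of τ is: f(1) = 1/4, f(2) = 1/4, f(3) = 1/8, f(4) = 1/4, f(5) = 1/8
Renewal equation for m(n) = E[N_n]: condition on τ_1 = k (if k <= n, one arrival plus a fresh copy on the remaining n−k steps): m(n) = F(n) + Σ_{k<=n} f(k)·m(n−k), where F(n) = P(τ <= n) and m(0) = 0
m(1) = F(1) = 1/4
m(2) = F(2) + f(1)·m(1) = 1/2 + 1/4·1/4 = 9/16
m(3) = F(3) + f(1)·m(2) + f(2)·m(1) = 5/8 + 1/4·9/16 + 1/4·1/4 = 53/64
m(4) = F(4) + f(1)·m(3) + f(2)·m(2) + f(3)·m(1) = 7/8 + 1/4·53/64 + 1/4·9/16 + 1/8·1/4 = 321/256
m(5) = F(5) + f(1)·m(4) + f(2)·m(3) + f(3)·m(2) + f(4)·m(1) = 1 + 1/4·321/256 + 1/4·53/64 + 1/8·9/16 + 1/4·1/4 = 1693/1024
E[N_5] = m(5) = 1693/1024

1693/1024


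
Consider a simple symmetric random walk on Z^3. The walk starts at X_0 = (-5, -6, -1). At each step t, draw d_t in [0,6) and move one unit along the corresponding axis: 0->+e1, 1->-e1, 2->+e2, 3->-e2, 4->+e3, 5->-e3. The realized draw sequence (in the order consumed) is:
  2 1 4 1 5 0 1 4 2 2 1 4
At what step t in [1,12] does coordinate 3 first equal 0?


3

t=0: X=(-5, -6, -1), d=2 → +e2, X_1=(-5, -5, -1)
t=1: X=(-5, -5, -1), d=1 → -e1, X_2=(-6, -5, -1)
t=2: X=(-6, -5, -1), d=4 → +e3, X_3=(-6, -5, 0)
t=3: X=(-6, -5, 0), d=1 → -e1, X_4=(-7, -5, 0)
t=4: X=(-7, -5, 0), d=5 → -e3, X_5=(-7, -5, -1)
t=5: X=(-7, -5, -1), d=0 → +e1, X_6=(-6, -5, -1)
t=6: X=(-6, -5, -1), d=1 → -e1, X_7=(-7, -5, -1)
t=7: X=(-7, -5, -1), d=4 → +e3, X_8=(-7, -5, 0)
t=8: X=(-7, -5, 0), d=2 → +e2, X_9=(-7, -4, 0)
t=9: X=(-7, -4, 0), d=2 → +e2, X_10=(-7, -3, 0)
t=10: X=(-7, -3, 0), d=1 → -e1, X_11=(-8, -3, 0)
t=11: X=(-8, -3, 0), d=4 → +e3, X_12=(-8, -3, 1)


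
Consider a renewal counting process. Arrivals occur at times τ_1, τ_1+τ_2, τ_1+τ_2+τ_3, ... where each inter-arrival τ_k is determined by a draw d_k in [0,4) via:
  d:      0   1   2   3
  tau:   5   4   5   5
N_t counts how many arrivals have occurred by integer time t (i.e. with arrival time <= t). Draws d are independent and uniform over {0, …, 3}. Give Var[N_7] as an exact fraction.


0

Inter-arrival values over d=0..3: [5, 4, 5, 5]
Each d has probability 1/4, so the pmf of τ is: f(4) = 1/4, f(5) = 3/4
Let p_n(j) = P(N_n = j), with p_0 = [1]. Condition on τ_1: p_n(0) = P(τ > n), and for j >= 1, p_n(j) = Σ_{k<=n} f(k)·p_{n−k}(j−1)
p_1 = [1]  (j = 0)
p_2 = [1]  (j = 0)
p_3 = [1]  (j = 0)
p_4 = [3/4, 1/4]  (j = 0..1)
p_5 = [0, 1]  (j = 0..1)
p_6 = [0, 1]  (j = 0..1)
p_7 = [0, 1]  (j = 0..1)
E[N_7] = Σ j·p_7(j) = 1;  E[N_7²] = Σ j²·p_7(j) = 1
Var[N_7] = 1 − (1)² = 0


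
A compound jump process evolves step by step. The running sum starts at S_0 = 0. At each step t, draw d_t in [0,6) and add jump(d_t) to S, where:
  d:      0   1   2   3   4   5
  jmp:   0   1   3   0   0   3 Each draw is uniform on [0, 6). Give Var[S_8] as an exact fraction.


130/9

Outcome values over d=0..5: [0, 1, 3, 0, 0, 3]
Σy = 7, Σy² = 19, M = 6
μ = 7/6 = 7/6,  σ² = 19/6 − (7/6)² = 65/36
Independent increments: Var[S_8] = 8·σ² = 8·(65/36) = 130/9


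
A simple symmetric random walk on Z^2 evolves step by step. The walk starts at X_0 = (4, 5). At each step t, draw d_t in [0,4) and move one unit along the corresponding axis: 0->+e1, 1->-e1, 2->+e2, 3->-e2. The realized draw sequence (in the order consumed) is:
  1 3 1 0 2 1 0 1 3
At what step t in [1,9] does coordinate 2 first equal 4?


2

t=0: X=(4, 5), d=1 → -e1, X_1=(3, 5)
t=1: X=(3, 5), d=3 → -e2, X_2=(3, 4)
t=2: X=(3, 4), d=1 → -e1, X_3=(2, 4)
t=3: X=(2, 4), d=0 → +e1, X_4=(3, 4)
t=4: X=(3, 4), d=2 → +e2, X_5=(3, 5)
t=5: X=(3, 5), d=1 → -e1, X_6=(2, 5)
t=6: X=(2, 5), d=0 → +e1, X_7=(3, 5)
t=7: X=(3, 5), d=1 → -e1, X_8=(2, 5)
t=8: X=(2, 5), d=3 → -e2, X_9=(2, 4)


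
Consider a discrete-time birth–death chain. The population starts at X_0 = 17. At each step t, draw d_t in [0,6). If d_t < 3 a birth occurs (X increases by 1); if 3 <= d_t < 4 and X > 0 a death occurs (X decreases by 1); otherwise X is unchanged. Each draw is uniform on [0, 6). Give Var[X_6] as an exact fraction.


X can drop by at most 1 per step and X_0 = 17 > T = 6, so X_t >= 17 − t >= 11 > 0 for every t <= 6: the floor at 0 (the 'and X > 0' condition) never binds. Hence X_6 = X_0 + Σ_{t<6} Y_t with i.i.d. increments Y_t = y(d_t) ∈ {+1, −1, 0}.
Outcome values over d=0..5: [1, 1, 1, -1, 0, 0]
Σy = 2, Σy² = 4, M = 6
μ = 2/6 = 1/3,  σ² = 4/6 − (1/3)² = 5/9
Independent increments: Var[X_6] = 6·σ² = 6·(5/9) = 10/3

10/3


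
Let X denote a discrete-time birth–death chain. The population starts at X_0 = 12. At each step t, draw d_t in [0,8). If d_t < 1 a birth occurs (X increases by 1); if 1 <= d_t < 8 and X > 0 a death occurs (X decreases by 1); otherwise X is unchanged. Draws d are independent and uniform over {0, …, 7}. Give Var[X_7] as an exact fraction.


X can drop by at most 1 per step and X_0 = 12 > T = 7, so X_t >= 12 − t >= 5 > 0 for every t <= 7: the floor at 0 (the 'and X > 0' condition) never binds. Hence X_7 = X_0 + Σ_{t<7} Y_t with i.i.d. increments Y_t = y(d_t) ∈ {+1, −1, 0}.
Outcome values over d=0..7: [1, -1, -1, -1, -1, -1, -1, -1]
Σy = -6, Σy² = 8, M = 8
μ = -6/8 = -3/4,  σ² = 8/8 − (-3/4)² = 7/16
Independent increments: Var[X_7] = 7·σ² = 7·(7/16) = 49/16

49/16


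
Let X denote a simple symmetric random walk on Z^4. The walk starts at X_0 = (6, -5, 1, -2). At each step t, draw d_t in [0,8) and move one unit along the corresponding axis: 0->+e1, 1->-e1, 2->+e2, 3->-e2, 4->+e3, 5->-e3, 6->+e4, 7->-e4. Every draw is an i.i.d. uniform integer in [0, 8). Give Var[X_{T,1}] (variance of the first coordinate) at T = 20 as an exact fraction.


5

Outcome values over d=0..7: [1, -1, 0, 0, 0, 0, 0, 0]
Σy = 0, Σy² = 2, M = 8
μ = 0/8 = 0,  σ² = 2/8 − (0)² = 1/4
Independent increments: Var[X_20] = 20·σ² = 20·(1/4) = 5


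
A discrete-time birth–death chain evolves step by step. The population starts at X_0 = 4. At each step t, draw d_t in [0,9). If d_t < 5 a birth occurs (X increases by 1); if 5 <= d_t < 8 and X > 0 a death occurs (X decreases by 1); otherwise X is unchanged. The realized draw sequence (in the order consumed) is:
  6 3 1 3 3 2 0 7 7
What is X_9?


7

t=0: X=4, d=6 → death, X_1=3
t=1: X=3, d=3 → birth, X_2=4
t=2: X=4, d=1 → birth, X_3=5
t=3: X=5, d=3 → birth, X_4=6
t=4: X=6, d=3 → birth, X_5=7
t=5: X=7, d=2 → birth, X_6=8
t=6: X=8, d=0 → birth, X_7=9
t=7: X=9, d=7 → death, X_8=8
t=8: X=8, d=7 → death, X_9=7


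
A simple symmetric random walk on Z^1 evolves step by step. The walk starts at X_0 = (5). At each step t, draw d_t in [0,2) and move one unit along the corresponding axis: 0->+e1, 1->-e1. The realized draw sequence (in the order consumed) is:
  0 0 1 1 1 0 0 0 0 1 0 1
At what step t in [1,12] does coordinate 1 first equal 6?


t=0: X=(5), d=0 → +e1, X_1=(6)
t=1: X=(6), d=0 → +e1, X_2=(7)
t=2: X=(7), d=1 → -e1, X_3=(6)
t=3: X=(6), d=1 → -e1, X_4=(5)
t=4: X=(5), d=1 → -e1, X_5=(4)
t=5: X=(4), d=0 → +e1, X_6=(5)
t=6: X=(5), d=0 → +e1, X_7=(6)
t=7: X=(6), d=0 → +e1, X_8=(7)
t=8: X=(7), d=0 → +e1, X_9=(8)
t=9: X=(8), d=1 → -e1, X_10=(7)
t=10: X=(7), d=0 → +e1, X_11=(8)
t=11: X=(8), d=1 → -e1, X_12=(7)

1


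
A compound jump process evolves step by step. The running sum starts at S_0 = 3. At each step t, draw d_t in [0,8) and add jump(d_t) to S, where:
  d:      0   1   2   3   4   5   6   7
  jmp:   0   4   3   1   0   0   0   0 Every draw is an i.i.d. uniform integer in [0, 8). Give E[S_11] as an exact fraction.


Outcome values over d=0..7: [0, 4, 3, 1, 0, 0, 0, 0]
Σy = 8, Σy² = 26, M = 8
μ = 8/8 = 1,  σ² = 26/8 − (1)² = 9/4
E[S_11] = 3 + 11·(1) = 14

14


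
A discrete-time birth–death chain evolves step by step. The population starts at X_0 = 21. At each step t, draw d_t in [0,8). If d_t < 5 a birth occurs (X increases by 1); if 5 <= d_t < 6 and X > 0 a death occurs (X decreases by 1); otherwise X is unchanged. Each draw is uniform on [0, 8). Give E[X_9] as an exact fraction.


51/2

X can drop by at most 1 per step and X_0 = 21 > T = 9, so X_t >= 21 − t >= 12 > 0 for every t <= 9: the floor at 0 (the 'and X > 0' condition) never binds. Hence X_9 = X_0 + Σ_{t<9} Y_t with i.i.d. increments Y_t = y(d_t) ∈ {+1, −1, 0}.
Outcome values over d=0..7: [1, 1, 1, 1, 1, -1, 0, 0]
Σy = 4, Σy² = 6, M = 8
μ = 4/8 = 1/2,  σ² = 6/8 − (1/2)² = 1/2
E[X_9] = 21 + 9·(1/2) = 51/2


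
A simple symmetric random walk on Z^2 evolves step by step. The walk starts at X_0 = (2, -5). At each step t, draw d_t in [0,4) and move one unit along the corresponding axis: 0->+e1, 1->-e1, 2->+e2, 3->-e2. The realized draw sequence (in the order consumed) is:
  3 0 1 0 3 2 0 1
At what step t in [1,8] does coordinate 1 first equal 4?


7

t=0: X=(2, -5), d=3 → -e2, X_1=(2, -6)
t=1: X=(2, -6), d=0 → +e1, X_2=(3, -6)
t=2: X=(3, -6), d=1 → -e1, X_3=(2, -6)
t=3: X=(2, -6), d=0 → +e1, X_4=(3, -6)
t=4: X=(3, -6), d=3 → -e2, X_5=(3, -7)
t=5: X=(3, -7), d=2 → +e2, X_6=(3, -6)
t=6: X=(3, -6), d=0 → +e1, X_7=(4, -6)
t=7: X=(4, -6), d=1 → -e1, X_8=(3, -6)


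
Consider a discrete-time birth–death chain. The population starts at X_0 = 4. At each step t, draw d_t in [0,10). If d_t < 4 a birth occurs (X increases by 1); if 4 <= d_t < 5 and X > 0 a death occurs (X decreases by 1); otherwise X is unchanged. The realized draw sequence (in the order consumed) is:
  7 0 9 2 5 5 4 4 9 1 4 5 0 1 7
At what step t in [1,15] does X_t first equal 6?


t=0: X=4, d=7 → hold, X_1=4
t=1: X=4, d=0 → birth, X_2=5
t=2: X=5, d=9 → hold, X_3=5
t=3: X=5, d=2 → birth, X_4=6
t=4: X=6, d=5 → hold, X_5=6
t=5: X=6, d=5 → hold, X_6=6
t=6: X=6, d=4 → death, X_7=5
t=7: X=5, d=4 → death, X_8=4
t=8: X=4, d=9 → hold, X_9=4
t=9: X=4, d=1 → birth, X_10=5
t=10: X=5, d=4 → death, X_11=4
t=11: X=4, d=5 → hold, X_12=4
t=12: X=4, d=0 → birth, X_13=5
t=13: X=5, d=1 → birth, X_14=6
t=14: X=6, d=7 → hold, X_15=6

4


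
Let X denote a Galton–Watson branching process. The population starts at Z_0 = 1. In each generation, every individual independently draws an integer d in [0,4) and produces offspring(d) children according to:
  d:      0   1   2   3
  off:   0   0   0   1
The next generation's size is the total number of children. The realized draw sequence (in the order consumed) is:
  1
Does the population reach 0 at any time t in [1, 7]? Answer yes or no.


gen 0: Z_0=1, draws=[1], offspring=[0], Z_1=0
gen 1: Z_1=0, draws=[], offspring=[], Z_2=0
gen 2: Z_2=0, draws=[], offspring=[], Z_3=0
gen 3: Z_3=0, draws=[], offspring=[], Z_4=0
gen 4: Z_4=0, draws=[], offspring=[], Z_5=0
gen 5: Z_5=0, draws=[], offspring=[], Z_6=0
gen 6: Z_6=0, draws=[], offspring=[], Z_7=0

yes


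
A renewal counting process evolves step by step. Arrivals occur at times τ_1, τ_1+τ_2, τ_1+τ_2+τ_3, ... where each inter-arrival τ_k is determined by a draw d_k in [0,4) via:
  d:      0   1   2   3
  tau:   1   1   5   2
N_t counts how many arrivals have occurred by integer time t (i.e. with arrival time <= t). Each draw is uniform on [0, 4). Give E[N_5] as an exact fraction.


Inter-arrival values over d=0..3: [1, 1, 5, 2]
Each d has probability 1/4, so the pmf of τ is: f(1) = 1/2, f(2) = 1/4, f(5) = 1/4
Renewal equation for m(n) = E[N_n]: condition on τ_1 = k (if k <= n, one arrival plus a fresh copy on the remaining n−k steps): m(n) = F(n) + Σ_{k<=n} f(k)·m(n−k), where F(n) = P(τ <= n) and m(0) = 0
m(1) = F(1) = 1/2
m(2) = F(2) + f(1)·m(1) = 3/4 + 1/2·1/2 = 1
m(3) = F(3) + f(1)·m(2) + f(2)·m(1) = 3/4 + 1/2·1 + 1/4·1/2 = 11/8
m(4) = F(4) + f(1)·m(3) + f(2)·m(2) = 3/4 + 1/2·11/8 + 1/4·1 = 27/16
m(5) = F(5) + f(1)·m(4) + f(2)·m(3) = 1 + 1/2·27/16 + 1/4·11/8 = 35/16
E[N_5] = m(5) = 35/16

35/16


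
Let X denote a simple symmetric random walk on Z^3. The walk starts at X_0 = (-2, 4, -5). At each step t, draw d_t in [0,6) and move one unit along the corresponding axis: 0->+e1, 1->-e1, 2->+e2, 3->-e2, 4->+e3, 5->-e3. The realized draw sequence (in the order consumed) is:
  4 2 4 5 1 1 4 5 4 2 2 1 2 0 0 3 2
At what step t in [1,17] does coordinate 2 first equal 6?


t=0: X=(-2, 4, -5), d=4 → +e3, X_1=(-2, 4, -4)
t=1: X=(-2, 4, -4), d=2 → +e2, X_2=(-2, 5, -4)
t=2: X=(-2, 5, -4), d=4 → +e3, X_3=(-2, 5, -3)
t=3: X=(-2, 5, -3), d=5 → -e3, X_4=(-2, 5, -4)
t=4: X=(-2, 5, -4), d=1 → -e1, X_5=(-3, 5, -4)
t=5: X=(-3, 5, -4), d=1 → -e1, X_6=(-4, 5, -4)
t=6: X=(-4, 5, -4), d=4 → +e3, X_7=(-4, 5, -3)
t=7: X=(-4, 5, -3), d=5 → -e3, X_8=(-4, 5, -4)
t=8: X=(-4, 5, -4), d=4 → +e3, X_9=(-4, 5, -3)
t=9: X=(-4, 5, -3), d=2 → +e2, X_10=(-4, 6, -3)
t=10: X=(-4, 6, -3), d=2 → +e2, X_11=(-4, 7, -3)
t=11: X=(-4, 7, -3), d=1 → -e1, X_12=(-5, 7, -3)
t=12: X=(-5, 7, -3), d=2 → +e2, X_13=(-5, 8, -3)
t=13: X=(-5, 8, -3), d=0 → +e1, X_14=(-4, 8, -3)
t=14: X=(-4, 8, -3), d=0 → +e1, X_15=(-3, 8, -3)
t=15: X=(-3, 8, -3), d=3 → -e2, X_16=(-3, 7, -3)
t=16: X=(-3, 7, -3), d=2 → +e2, X_17=(-3, 8, -3)

10


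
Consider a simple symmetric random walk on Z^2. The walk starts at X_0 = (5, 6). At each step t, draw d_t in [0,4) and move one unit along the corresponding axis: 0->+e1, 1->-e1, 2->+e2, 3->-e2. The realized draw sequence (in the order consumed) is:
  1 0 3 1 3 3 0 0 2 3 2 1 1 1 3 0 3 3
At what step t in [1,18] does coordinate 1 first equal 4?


1

t=0: X=(5, 6), d=1 → -e1, X_1=(4, 6)
t=1: X=(4, 6), d=0 → +e1, X_2=(5, 6)
t=2: X=(5, 6), d=3 → -e2, X_3=(5, 5)
t=3: X=(5, 5), d=1 → -e1, X_4=(4, 5)
t=4: X=(4, 5), d=3 → -e2, X_5=(4, 4)
t=5: X=(4, 4), d=3 → -e2, X_6=(4, 3)
t=6: X=(4, 3), d=0 → +e1, X_7=(5, 3)
t=7: X=(5, 3), d=0 → +e1, X_8=(6, 3)
t=8: X=(6, 3), d=2 → +e2, X_9=(6, 4)
t=9: X=(6, 4), d=3 → -e2, X_10=(6, 3)
t=10: X=(6, 3), d=2 → +e2, X_11=(6, 4)
t=11: X=(6, 4), d=1 → -e1, X_12=(5, 4)
t=12: X=(5, 4), d=1 → -e1, X_13=(4, 4)
t=13: X=(4, 4), d=1 → -e1, X_14=(3, 4)
t=14: X=(3, 4), d=3 → -e2, X_15=(3, 3)
t=15: X=(3, 3), d=0 → +e1, X_16=(4, 3)
t=16: X=(4, 3), d=3 → -e2, X_17=(4, 2)
t=17: X=(4, 2), d=3 → -e2, X_18=(4, 1)


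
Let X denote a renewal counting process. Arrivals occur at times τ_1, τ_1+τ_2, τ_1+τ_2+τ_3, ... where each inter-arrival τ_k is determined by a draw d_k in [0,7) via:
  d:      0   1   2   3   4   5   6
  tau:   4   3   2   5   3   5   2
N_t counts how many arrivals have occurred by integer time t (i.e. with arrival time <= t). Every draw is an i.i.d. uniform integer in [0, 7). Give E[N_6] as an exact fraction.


Inter-arrival values over d=0..6: [4, 3, 2, 5, 3, 5, 2]
Each d has probability 1/7, so the pmf of τ is: f(2) = 2/7, f(3) = 2/7, f(4) = 1/7, f(5) = 2/7
Renewal equation for m(n) = E[N_n]: condition on τ_1 = k (if k <= n, one arrival plus a fresh copy on the remaining n−k steps): m(n) = F(n) + Σ_{k<=n} f(k)·m(n−k), where F(n) = P(τ <= n) and m(0) = 0
m(1) = F(1) = 0
m(2) = F(2) = 2/7
m(3) = F(3) = 4/7
m(4) = F(4) + f(2)·m(2) = 5/7 + 2/7·2/7 = 39/49
m(5) = F(5) + f(2)·m(3) + f(3)·m(2) = 1 + 2/7·4/7 + 2/7·2/7 = 61/49
m(6) = F(6) + f(2)·m(4) + f(3)·m(3) + f(4)·m(2) = 1 + 2/7·39/49 + 2/7·4/7 + 1/7·2/7 = 491/343
E[N_6] = m(6) = 491/343

491/343


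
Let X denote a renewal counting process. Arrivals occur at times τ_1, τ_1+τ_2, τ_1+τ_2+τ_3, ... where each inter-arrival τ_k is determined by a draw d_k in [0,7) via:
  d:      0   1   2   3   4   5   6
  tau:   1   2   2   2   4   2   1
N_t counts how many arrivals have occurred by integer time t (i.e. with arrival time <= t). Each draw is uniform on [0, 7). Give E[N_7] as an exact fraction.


2746571/823543

Inter-arrival values over d=0..6: [1, 2, 2, 2, 4, 2, 1]
Each d has probability 1/7, so the pmf of τ is: f(1) = 2/7, f(2) = 4/7, f(4) = 1/7
Renewal equation for m(n) = E[N_n]: condition on τ_1 = k (if k <= n, one arrival plus a fresh copy on the remaining n−k steps): m(n) = F(n) + Σ_{k<=n} f(k)·m(n−k), where F(n) = P(τ <= n) and m(0) = 0
m(1) = F(1) = 2/7
m(2) = F(2) + f(1)·m(1) = 6/7 + 2/7·2/7 = 46/49
m(3) = F(3) + f(1)·m(2) + f(2)·m(1) = 6/7 + 2/7·46/49 + 4/7·2/7 = 442/343
m(4) = F(4) + f(1)·m(3) + f(2)·m(2) = 1 + 2/7·442/343 + 4/7·46/49 = 4573/2401
m(5) = F(5) + f(1)·m(4) + f(2)·m(3) + f(4)·m(1) = 1 + 2/7·4573/2401 + 4/7·442/343 + 1/7·2/7 = 39015/16807
m(6) = F(6) + f(1)·m(5) + f(2)·m(4) + f(4)·m(2) = 1 + 2/7·39015/16807 + 4/7·4573/2401 + 1/7·46/49 = 339501/117649
m(7) = F(7) + f(1)·m(6) + f(2)·m(5) + f(4)·m(3) = 1 + 2/7·339501/117649 + 4/7·39015/16807 + 1/7·442/343 = 2746571/823543
E[N_7] = m(7) = 2746571/823543


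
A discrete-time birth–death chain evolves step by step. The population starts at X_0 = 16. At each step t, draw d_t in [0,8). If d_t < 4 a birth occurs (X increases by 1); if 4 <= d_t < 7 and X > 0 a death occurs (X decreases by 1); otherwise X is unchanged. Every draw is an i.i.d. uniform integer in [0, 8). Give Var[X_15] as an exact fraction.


825/64

X can drop by at most 1 per step and X_0 = 16 > T = 15, so X_t >= 16 − t >= 1 > 0 for every t <= 15: the floor at 0 (the 'and X > 0' condition) never binds. Hence X_15 = X_0 + Σ_{t<15} Y_t with i.i.d. increments Y_t = y(d_t) ∈ {+1, −1, 0}.
Outcome values over d=0..7: [1, 1, 1, 1, -1, -1, -1, 0]
Σy = 1, Σy² = 7, M = 8
μ = 1/8 = 1/8,  σ² = 7/8 − (1/8)² = 55/64
Independent increments: Var[X_15] = 15·σ² = 15·(55/64) = 825/64


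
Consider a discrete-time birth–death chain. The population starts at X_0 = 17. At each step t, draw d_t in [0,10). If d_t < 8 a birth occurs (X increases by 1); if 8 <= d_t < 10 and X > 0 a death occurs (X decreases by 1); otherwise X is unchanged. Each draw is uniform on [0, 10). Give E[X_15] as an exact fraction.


X can drop by at most 1 per step and X_0 = 17 > T = 15, so X_t >= 17 − t >= 2 > 0 for every t <= 15: the floor at 0 (the 'and X > 0' condition) never binds. Hence X_15 = X_0 + Σ_{t<15} Y_t with i.i.d. increments Y_t = y(d_t) ∈ {+1, −1, 0}.
Outcome values over d=0..9: [1, 1, 1, 1, 1, 1, 1, 1, -1, -1]
Σy = 6, Σy² = 10, M = 10
μ = 6/10 = 3/5,  σ² = 10/10 − (3/5)² = 16/25
E[X_15] = 17 + 15·(3/5) = 26

26


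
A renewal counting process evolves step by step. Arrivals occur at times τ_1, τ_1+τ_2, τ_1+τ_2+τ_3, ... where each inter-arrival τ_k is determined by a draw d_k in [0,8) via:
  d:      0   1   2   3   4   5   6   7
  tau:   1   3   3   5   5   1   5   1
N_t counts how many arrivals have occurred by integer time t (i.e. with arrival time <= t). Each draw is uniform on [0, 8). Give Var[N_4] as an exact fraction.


16098543/16777216

Inter-arrival values over d=0..7: [1, 3, 3, 5, 5, 1, 5, 1]
Each d has probability 1/8, so the pmf of τ is: f(1) = 3/8, f(3) = 1/4, f(5) = 3/8
Let p_n(j) = P(N_n = j), with p_0 = [1]. Condition on τ_1: p_n(0) = P(τ > n), and for j >= 1, p_n(j) = Σ_{k<=n} f(k)·p_{n−k}(j−1)
p_1 = [5/8, 3/8]  (j = 0..1)
p_2 = [5/8, 15/64, 9/64]  (j = 0..2)
p_3 = [3/8, 31/64, 45/512, 27/512]  (j = 0..3)
p_4 = [3/8, 19/64, 141/512, 135/4096, 81/4096]  (j = 0..4)
E[N_4] = Σ j·p_4(j) = 4201/4096;  E[N_4²] = Σ j²·p_4(j) = 8239/4096
Var[N_4] = 8239/4096 − (4201/4096)² = 16098543/16777216


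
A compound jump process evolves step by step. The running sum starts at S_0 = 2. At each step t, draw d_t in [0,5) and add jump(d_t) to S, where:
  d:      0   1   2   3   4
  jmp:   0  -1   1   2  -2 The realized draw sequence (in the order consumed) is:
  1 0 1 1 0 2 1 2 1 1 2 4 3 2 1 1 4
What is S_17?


-4

t=0: S=2, d=1, jump=-1, S_1=1
t=1: S=1, d=0, jump=0, S_2=1
t=2: S=1, d=1, jump=-1, S_3=0
t=3: S=0, d=1, jump=-1, S_4=-1
t=4: S=-1, d=0, jump=0, S_5=-1
t=5: S=-1, d=2, jump=1, S_6=0
t=6: S=0, d=1, jump=-1, S_7=-1
t=7: S=-1, d=2, jump=1, S_8=0
t=8: S=0, d=1, jump=-1, S_9=-1
t=9: S=-1, d=1, jump=-1, S_10=-2
t=10: S=-2, d=2, jump=1, S_11=-1
t=11: S=-1, d=4, jump=-2, S_12=-3
t=12: S=-3, d=3, jump=2, S_13=-1
t=13: S=-1, d=2, jump=1, S_14=0
t=14: S=0, d=1, jump=-1, S_15=-1
t=15: S=-1, d=1, jump=-1, S_16=-2
t=16: S=-2, d=4, jump=-2, S_17=-4


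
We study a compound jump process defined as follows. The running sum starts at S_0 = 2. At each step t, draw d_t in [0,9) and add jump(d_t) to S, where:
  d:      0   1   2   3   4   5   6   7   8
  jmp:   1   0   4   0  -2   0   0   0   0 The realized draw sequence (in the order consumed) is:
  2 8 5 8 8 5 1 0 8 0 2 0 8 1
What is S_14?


t=0: S=2, d=2, jump=4, S_1=6
t=1: S=6, d=8, jump=0, S_2=6
t=2: S=6, d=5, jump=0, S_3=6
t=3: S=6, d=8, jump=0, S_4=6
t=4: S=6, d=8, jump=0, S_5=6
t=5: S=6, d=5, jump=0, S_6=6
t=6: S=6, d=1, jump=0, S_7=6
t=7: S=6, d=0, jump=1, S_8=7
t=8: S=7, d=8, jump=0, S_9=7
t=9: S=7, d=0, jump=1, S_10=8
t=10: S=8, d=2, jump=4, S_11=12
t=11: S=12, d=0, jump=1, S_12=13
t=12: S=13, d=8, jump=0, S_13=13
t=13: S=13, d=1, jump=0, S_14=13

13


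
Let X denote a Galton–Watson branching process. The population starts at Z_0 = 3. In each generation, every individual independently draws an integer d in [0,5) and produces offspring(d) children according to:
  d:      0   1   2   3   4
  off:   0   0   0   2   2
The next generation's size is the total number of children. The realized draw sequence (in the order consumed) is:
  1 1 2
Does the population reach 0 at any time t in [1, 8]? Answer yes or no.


yes

gen 0: Z_0=3, draws=[1, 1, 2], offspring=[0, 0, 0], Z_1=0
gen 1: Z_1=0, draws=[], offspring=[], Z_2=0
gen 2: Z_2=0, draws=[], offspring=[], Z_3=0
gen 3: Z_3=0, draws=[], offspring=[], Z_4=0
gen 4: Z_4=0, draws=[], offspring=[], Z_5=0
gen 5: Z_5=0, draws=[], offspring=[], Z_6=0
gen 6: Z_6=0, draws=[], offspring=[], Z_7=0
gen 7: Z_7=0, draws=[], offspring=[], Z_8=0


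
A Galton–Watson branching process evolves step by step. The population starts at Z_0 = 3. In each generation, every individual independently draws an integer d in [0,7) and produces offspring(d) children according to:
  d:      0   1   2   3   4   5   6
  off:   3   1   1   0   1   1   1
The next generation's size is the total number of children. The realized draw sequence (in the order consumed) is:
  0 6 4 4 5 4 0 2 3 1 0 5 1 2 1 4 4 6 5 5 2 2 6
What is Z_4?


8

gen 0: Z_0=3, draws=[0, 6, 4], offspring=[3, 1, 1], Z_1=5
gen 1: Z_1=5, draws=[4, 5, 4, 0, 2], offspring=[1, 1, 1, 3, 1], Z_2=7
gen 2: Z_2=7, draws=[3, 1, 0, 5, 1, 2, 1], offspring=[0, 1, 3, 1, 1, 1, 1], Z_3=8
gen 3: Z_3=8, draws=[4, 4, 6, 5, 5, 2, 2, 6], offspring=[1, 1, 1, 1, 1, 1, 1, 1], Z_4=8


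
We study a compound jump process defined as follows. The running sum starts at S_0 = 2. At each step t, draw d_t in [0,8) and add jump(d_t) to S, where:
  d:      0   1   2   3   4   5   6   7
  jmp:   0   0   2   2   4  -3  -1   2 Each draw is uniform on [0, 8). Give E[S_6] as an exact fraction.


Outcome values over d=0..7: [0, 0, 2, 2, 4, -3, -1, 2]
Σy = 6, Σy² = 38, M = 8
μ = 6/8 = 3/4,  σ² = 38/8 − (3/4)² = 67/16
E[S_6] = 2 + 6·(3/4) = 13/2

13/2


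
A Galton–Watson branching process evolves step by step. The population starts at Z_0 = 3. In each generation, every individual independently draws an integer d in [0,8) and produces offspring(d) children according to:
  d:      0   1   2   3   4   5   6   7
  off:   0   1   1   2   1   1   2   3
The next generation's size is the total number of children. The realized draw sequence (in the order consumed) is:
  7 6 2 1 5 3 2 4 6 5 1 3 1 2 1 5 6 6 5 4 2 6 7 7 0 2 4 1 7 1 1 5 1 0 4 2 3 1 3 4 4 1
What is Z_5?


gen 0: Z_0=3, draws=[7, 6, 2], offspring=[3, 2, 1], Z_1=6
gen 1: Z_1=6, draws=[1, 5, 3, 2, 4, 6], offspring=[1, 1, 2, 1, 1, 2], Z_2=8
gen 2: Z_2=8, draws=[5, 1, 3, 1, 2, 1, 5, 6], offspring=[1, 1, 2, 1, 1, 1, 1, 2], Z_3=10
gen 3: Z_3=10, draws=[6, 5, 4, 2, 6, 7, 7, 0, 2, 4], offspring=[2, 1, 1, 1, 2, 3, 3, 0, 1, 1], Z_4=15
gen 4: Z_4=15, draws=[1, 7, 1, 1, 5, 1, 0, 4, 2, 3, 1, 3, 4, 4, 1], offspring=[1, 3, 1, 1, 1, 1, 0, 1, 1, 2, 1, 2, 1, 1, 1], Z_5=18

18


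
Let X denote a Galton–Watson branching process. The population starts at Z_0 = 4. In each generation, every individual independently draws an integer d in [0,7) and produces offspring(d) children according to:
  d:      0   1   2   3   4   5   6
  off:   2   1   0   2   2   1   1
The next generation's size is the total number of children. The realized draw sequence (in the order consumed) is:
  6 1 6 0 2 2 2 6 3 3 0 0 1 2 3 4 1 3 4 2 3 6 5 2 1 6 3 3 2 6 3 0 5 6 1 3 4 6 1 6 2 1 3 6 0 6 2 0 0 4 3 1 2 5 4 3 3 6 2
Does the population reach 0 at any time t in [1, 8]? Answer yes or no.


gen 0: Z_0=4, draws=[6, 1, 6, 0], offspring=[1, 1, 1, 2], Z_1=5
gen 1: Z_1=5, draws=[2, 2, 2, 6, 3], offspring=[0, 0, 0, 1, 2], Z_2=3
gen 2: Z_2=3, draws=[3, 0, 0], offspring=[2, 2, 2], Z_3=6
gen 3: Z_3=6, draws=[1, 2, 3, 4, 1, 3], offspring=[1, 0, 2, 2, 1, 2], Z_4=8
gen 4: Z_4=8, draws=[4, 2, 3, 6, 5, 2, 1, 6], offspring=[2, 0, 2, 1, 1, 0, 1, 1], Z_5=8
gen 5: Z_5=8, draws=[3, 3, 2, 6, 3, 0, 5, 6], offspring=[2, 2, 0, 1, 2, 2, 1, 1], Z_6=11
gen 6: Z_6=11, draws=[1, 3, 4, 6, 1, 6, 2, 1, 3, 6, 0], offspring=[1, 2, 2, 1, 1, 1, 0, 1, 2, 1, 2], Z_7=14
gen 7: Z_7=14, draws=[6, 2, 0, 0, 4, 3, 1, 2, 5, 4, 3, 3, 6, 2], offspring=[1, 0, 2, 2, 2, 2, 1, 0, 1, 2, 2, 2, 1, 0], Z_8=18

no


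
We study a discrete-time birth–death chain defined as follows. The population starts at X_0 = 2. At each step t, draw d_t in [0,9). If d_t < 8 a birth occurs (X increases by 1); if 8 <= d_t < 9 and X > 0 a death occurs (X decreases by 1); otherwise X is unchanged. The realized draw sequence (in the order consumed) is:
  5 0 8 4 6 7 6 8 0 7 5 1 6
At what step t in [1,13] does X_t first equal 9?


t=0: X=2, d=5 → birth, X_1=3
t=1: X=3, d=0 → birth, X_2=4
t=2: X=4, d=8 → death, X_3=3
t=3: X=3, d=4 → birth, X_4=4
t=4: X=4, d=6 → birth, X_5=5
t=5: X=5, d=7 → birth, X_6=6
t=6: X=6, d=6 → birth, X_7=7
t=7: X=7, d=8 → death, X_8=6
t=8: X=6, d=0 → birth, X_9=7
t=9: X=7, d=7 → birth, X_10=8
t=10: X=8, d=5 → birth, X_11=9
t=11: X=9, d=1 → birth, X_12=10
t=12: X=10, d=6 → birth, X_13=11

11


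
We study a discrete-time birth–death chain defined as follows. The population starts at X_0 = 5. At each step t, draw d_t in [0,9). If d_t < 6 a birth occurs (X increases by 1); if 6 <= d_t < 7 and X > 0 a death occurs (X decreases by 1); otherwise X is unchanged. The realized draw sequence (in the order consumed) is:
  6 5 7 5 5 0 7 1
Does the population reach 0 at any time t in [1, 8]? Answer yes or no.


no

t=0: X=5, d=6 → death, X_1=4
t=1: X=4, d=5 → birth, X_2=5
t=2: X=5, d=7 → hold, X_3=5
t=3: X=5, d=5 → birth, X_4=6
t=4: X=6, d=5 → birth, X_5=7
t=5: X=7, d=0 → birth, X_6=8
t=6: X=8, d=7 → hold, X_7=8
t=7: X=8, d=1 → birth, X_8=9


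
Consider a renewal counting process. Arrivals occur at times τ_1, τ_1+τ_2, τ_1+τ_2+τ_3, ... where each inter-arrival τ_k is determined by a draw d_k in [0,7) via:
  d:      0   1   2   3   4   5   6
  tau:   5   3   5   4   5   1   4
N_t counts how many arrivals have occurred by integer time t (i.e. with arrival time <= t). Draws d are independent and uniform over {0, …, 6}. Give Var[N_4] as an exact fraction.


Inter-arrival values over d=0..6: [5, 3, 5, 4, 5, 1, 4]
Each d has probability 1/7, so the pmf of τ is: f(1) = 1/7, f(3) = 1/7, f(4) = 2/7, f(5) = 3/7
Let p_n(j) = P(N_n = j), with p_0 = [1]. Condition on τ_1: p_n(0) = P(τ > n), and for j >= 1, p_n(j) = Σ_{k<=n} f(k)·p_{n−k}(j−1)
p_1 = [6/7, 1/7]  (j = 0..1)
p_2 = [6/7, 6/49, 1/49]  (j = 0..2)
p_3 = [5/7, 13/49, 6/343, 1/343]  (j = 0..3)
p_4 = [3/7, 25/49, 20/343, 6/2401, 1/2401]  (j = 0..4)
E[N_4] = Σ j·p_4(j) = 1527/2401;  E[N_4²] = Σ j²·p_4(j) = 265/343
Var[N_4] = 265/343 − (1527/2401)² = 2122126/5764801

2122126/5764801


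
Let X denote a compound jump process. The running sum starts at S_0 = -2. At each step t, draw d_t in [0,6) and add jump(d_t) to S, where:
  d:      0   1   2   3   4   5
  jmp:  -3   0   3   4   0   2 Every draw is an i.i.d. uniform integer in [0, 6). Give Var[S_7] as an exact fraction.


112/3

Outcome values over d=0..5: [-3, 0, 3, 4, 0, 2]
Σy = 6, Σy² = 38, M = 6
μ = 6/6 = 1,  σ² = 38/6 − (1)² = 16/3
Independent increments: Var[S_7] = 7·σ² = 7·(16/3) = 112/3


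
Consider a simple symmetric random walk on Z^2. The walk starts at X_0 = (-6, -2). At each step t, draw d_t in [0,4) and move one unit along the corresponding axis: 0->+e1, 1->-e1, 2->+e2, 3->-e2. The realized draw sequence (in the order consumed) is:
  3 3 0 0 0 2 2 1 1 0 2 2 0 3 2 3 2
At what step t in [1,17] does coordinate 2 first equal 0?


t=0: X=(-6, -2), d=3 → -e2, X_1=(-6, -3)
t=1: X=(-6, -3), d=3 → -e2, X_2=(-6, -4)
t=2: X=(-6, -4), d=0 → +e1, X_3=(-5, -4)
t=3: X=(-5, -4), d=0 → +e1, X_4=(-4, -4)
t=4: X=(-4, -4), d=0 → +e1, X_5=(-3, -4)
t=5: X=(-3, -4), d=2 → +e2, X_6=(-3, -3)
t=6: X=(-3, -3), d=2 → +e2, X_7=(-3, -2)
t=7: X=(-3, -2), d=1 → -e1, X_8=(-4, -2)
t=8: X=(-4, -2), d=1 → -e1, X_9=(-5, -2)
t=9: X=(-5, -2), d=0 → +e1, X_10=(-4, -2)
t=10: X=(-4, -2), d=2 → +e2, X_11=(-4, -1)
t=11: X=(-4, -1), d=2 → +e2, X_12=(-4, 0)
t=12: X=(-4, 0), d=0 → +e1, X_13=(-3, 0)
t=13: X=(-3, 0), d=3 → -e2, X_14=(-3, -1)
t=14: X=(-3, -1), d=2 → +e2, X_15=(-3, 0)
t=15: X=(-3, 0), d=3 → -e2, X_16=(-3, -1)
t=16: X=(-3, -1), d=2 → +e2, X_17=(-3, 0)

12


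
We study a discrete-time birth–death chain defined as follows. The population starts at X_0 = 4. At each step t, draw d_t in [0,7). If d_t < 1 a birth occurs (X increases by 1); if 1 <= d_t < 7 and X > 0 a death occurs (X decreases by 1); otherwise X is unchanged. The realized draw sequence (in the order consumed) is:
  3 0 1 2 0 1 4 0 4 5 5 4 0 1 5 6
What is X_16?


t=0: X=4, d=3 → death, X_1=3
t=1: X=3, d=0 → birth, X_2=4
t=2: X=4, d=1 → death, X_3=3
t=3: X=3, d=2 → death, X_4=2
t=4: X=2, d=0 → birth, X_5=3
t=5: X=3, d=1 → death, X_6=2
t=6: X=2, d=4 → death, X_7=1
t=7: X=1, d=0 → birth, X_8=2
t=8: X=2, d=4 → death, X_9=1
t=9: X=1, d=5 → death, X_10=0
t=10: X=0, d=5 → hold, X_11=0
t=11: X=0, d=4 → hold, X_12=0
t=12: X=0, d=0 → birth, X_13=1
t=13: X=1, d=1 → death, X_14=0
t=14: X=0, d=5 → hold, X_15=0
t=15: X=0, d=6 → hold, X_16=0

0


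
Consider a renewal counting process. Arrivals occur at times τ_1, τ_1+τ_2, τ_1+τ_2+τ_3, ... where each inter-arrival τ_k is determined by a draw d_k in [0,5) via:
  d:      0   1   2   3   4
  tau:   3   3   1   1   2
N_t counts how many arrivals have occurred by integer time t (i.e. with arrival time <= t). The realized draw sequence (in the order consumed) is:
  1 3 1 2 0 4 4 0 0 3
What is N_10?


draw d_1=1: τ_1=3, arrival time A_1=3
draw d_2=3: τ_2=1, arrival time A_2=4
draw d_3=1: τ_3=3, arrival time A_3=7
draw d_4=2: τ_4=1, arrival time A_4=8
draw d_5=0: τ_5=3, arrival time A_5=11
draw d_6=4: τ_6=2, arrival time A_6=13
draw d_7=4: τ_7=2, arrival time A_7=15
draw d_8=0: τ_8=3, arrival time A_8=18
draw d_9=0: τ_9=3, arrival time A_9=21
draw d_10=3: τ_10=1, arrival time A_10=22
N_t over t=0..10: 0:0 1:0 2:0 3:1 4:2 5:2 6:2 7:3 8:4 9:4 10:4

4
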